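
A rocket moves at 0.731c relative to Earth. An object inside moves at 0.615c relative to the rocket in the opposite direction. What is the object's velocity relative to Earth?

Object's velocity in rocket frame is u' = -0.615c
u = (u' + v)/(1 + u'v/c²) = (v - 0.615)/(1 - 0.615·v/c²)
Numerator: 0.731 - 0.615 = 0.116
Denominator: 1 - 0.449565 = 0.550435
u = 0.116/0.550435 = 0.2107c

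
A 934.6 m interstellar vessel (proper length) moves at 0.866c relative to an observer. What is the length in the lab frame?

Proper length L₀ = 934.6 m
γ = 1/√(1 - 0.866²) = 2.000
L = L₀/γ = 934.6/2.000 = 467.3 m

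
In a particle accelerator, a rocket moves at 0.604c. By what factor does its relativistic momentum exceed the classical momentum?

p_rel = γmv, p_class = mv
Ratio = γ = 1/√(1 - 0.604²)
= 1/√(0.635184) = 1.255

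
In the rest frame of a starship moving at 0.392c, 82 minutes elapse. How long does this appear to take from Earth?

Proper time Δt₀ = 82 minutes
γ = 1/√(1 - 0.392²) = 1.087
Δt = γΔt₀ = 1.087 × 82 = 89.13 minutes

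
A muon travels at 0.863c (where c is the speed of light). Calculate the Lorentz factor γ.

v/c = 0.863, so (v/c)² = 0.744769
1 - (v/c)² = 0.255231
γ = 1/√(0.255231) = 1.979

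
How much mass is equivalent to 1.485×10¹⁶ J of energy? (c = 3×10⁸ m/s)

From E = mc², we get m = E/c²
c² = (3×10⁸)² = 9×10¹⁶ m²/s²
m = 1.485×10¹⁶ / 9×10¹⁶ = 0.1650 kg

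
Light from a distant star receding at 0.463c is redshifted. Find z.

β = 0.463
(1+β)/(1-β) = 1.463/0.537 = 2.7244
√(2.7244) = 1.6506
z = 1.6506 - 1 = 0.6506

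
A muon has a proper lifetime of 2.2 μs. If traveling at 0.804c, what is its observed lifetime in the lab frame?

Proper lifetime τ₀ = 2.2 μs
γ = 1/√(1 - 0.804²) = 1.682
τ = γτ₀ = 1.682 × 2.2 μs = 3.700 μs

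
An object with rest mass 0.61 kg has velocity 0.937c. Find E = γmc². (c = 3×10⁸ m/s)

γ = 1/√(1 - 0.937²) = 2.863
mc² = 0.61 × (3×10⁸)² = 5.490×10¹⁶ J
E = γmc² = 2.863 × 5.490×10¹⁶ = 1.572×10¹⁷ J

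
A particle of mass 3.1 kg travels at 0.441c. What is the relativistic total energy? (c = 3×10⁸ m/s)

γ = 1/√(1 - 0.441²) = 1.1142
mc² = 3.1 × (3×10⁸)² = 2.790×10¹⁷ J
E = γmc² = 1.1142 × 2.790×10¹⁷ = 3.109×10¹⁷ J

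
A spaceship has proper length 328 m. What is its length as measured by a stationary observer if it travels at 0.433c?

Proper length L₀ = 328 m
γ = 1/√(1 - 0.433²) = 1.1094
L = L₀/γ = 328/1.1094 = 295.7 m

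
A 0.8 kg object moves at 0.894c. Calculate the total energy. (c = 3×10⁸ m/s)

γ = 1/√(1 - 0.894²) = 2.232
mc² = 0.8 × (3×10⁸)² = 7.200×10¹⁶ J
E = γmc² = 2.232 × 7.200×10¹⁶ = 1.607×10¹⁷ J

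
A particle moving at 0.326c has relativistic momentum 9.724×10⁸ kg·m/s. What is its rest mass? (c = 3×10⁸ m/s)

γ = 1/√(1 - 0.326²) = 1.05779
v = 0.326 × 3×10⁸ = 9.780×10⁷ m/s
m = p/(γv) = 9.724×10⁸/(1.05779 × 9.780×10⁷) = 9.400 kg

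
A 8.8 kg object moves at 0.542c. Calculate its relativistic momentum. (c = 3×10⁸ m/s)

γ = 1/√(1 - 0.542²) = 1.190
v = 0.542 × 3×10⁸ = 1.626×10⁸ m/s
p = γmv = 1.190 × 8.8 × 1.626×10⁸ = 1.703×10⁹ kg·m/s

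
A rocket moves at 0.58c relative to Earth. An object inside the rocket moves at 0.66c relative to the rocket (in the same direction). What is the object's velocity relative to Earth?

u = (u' + v)/(1 + u'v/c²)
Numerator: 0.66 + 0.58 = 1.24
Denominator: 1 + 0.3828 = 1.3828
u = 1.24/1.3828 = 0.8967c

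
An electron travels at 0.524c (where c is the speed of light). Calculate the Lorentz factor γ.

v/c = 0.524, so (v/c)² = 0.274576
1 - (v/c)² = 0.725424
γ = 1/√(0.725424) = 1.174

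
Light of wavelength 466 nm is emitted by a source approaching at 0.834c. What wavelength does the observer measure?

β = 0.834
Wavelength Doppler factor = √(0.166/1.834) = √(0.090513) = 0.3009
λ_obs = 466 × 0.3009 = 140.2 nm (blueshift)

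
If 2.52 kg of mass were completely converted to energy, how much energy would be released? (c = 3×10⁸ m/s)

Using E = mc²:
c² = (3×10⁸)² = 9×10¹⁶ m²/s²
E = 2.52 × 9×10¹⁶ = 2.268×10¹⁷ J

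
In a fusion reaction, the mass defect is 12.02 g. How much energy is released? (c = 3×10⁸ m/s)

Convert mass defect: Δm = 12.02 g = 0.01202 kg
E = Δm·c² = 0.01202 × (3×10⁸)²
= 0.01202 × 9×10¹⁶ = 1.082×10¹⁵ J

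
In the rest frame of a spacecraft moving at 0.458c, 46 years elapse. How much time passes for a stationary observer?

Proper time Δt₀ = 46 years
γ = 1/√(1 - 0.458²) = 1.125
Δt = γΔt₀ = 1.125 × 46 = 51.75 years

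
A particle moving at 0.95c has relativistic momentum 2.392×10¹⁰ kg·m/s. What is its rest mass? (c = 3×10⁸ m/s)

γ = 1/√(1 - 0.95²) = 3.2026
v = 0.95 × 3×10⁸ = 2.850×10⁸ m/s
m = p/(γv) = 2.392×10¹⁰/(3.2026 × 2.850×10⁸) = 26.21 kg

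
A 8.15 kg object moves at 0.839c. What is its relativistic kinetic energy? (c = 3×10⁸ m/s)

γ = 1/√(1 - 0.839²) = 1.8378
γ - 1 = 0.8378
KE = (γ-1)mc² = 0.8378 × 8.15 × (3×10⁸)² = 6.145×10¹⁷ J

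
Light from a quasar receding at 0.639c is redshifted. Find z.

β = 0.639
(1+β)/(1-β) = 1.639/0.361 = 4.540
√(4.540) = 2.131
z = 2.131 - 1 = 1.131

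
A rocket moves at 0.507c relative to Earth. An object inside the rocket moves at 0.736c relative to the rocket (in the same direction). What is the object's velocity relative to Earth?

u = (u' + v)/(1 + u'v/c²)
Numerator: 0.736 + 0.507 = 1.243
Denominator: 1 + 0.373152 = 1.373152
u = 1.243/1.373152 = 0.9052c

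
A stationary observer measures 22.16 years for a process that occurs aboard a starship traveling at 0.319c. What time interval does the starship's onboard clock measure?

Dilated time Δt = 22.16 years
γ = 1/√(1 - 0.319²) = 1.055
Δt₀ = Δt/γ = 22.16/1.055 = 21.00 years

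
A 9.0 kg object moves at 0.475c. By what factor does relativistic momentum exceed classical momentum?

p_rel = γmv, p_class = mv
Ratio = γ = 1/√(1 - 0.475²) = 1.136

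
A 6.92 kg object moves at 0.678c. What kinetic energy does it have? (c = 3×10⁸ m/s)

γ = 1/√(1 - 0.678²) = 1.3604
γ - 1 = 0.3604
KE = (γ-1)mc² = 0.3604 × 6.92 × (3×10⁸)² = 2.245×10¹⁷ J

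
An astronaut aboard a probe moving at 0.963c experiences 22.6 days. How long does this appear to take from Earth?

Proper time Δt₀ = 22.6 days
γ = 1/√(1 - 0.963²) = 3.7106
Δt = γΔt₀ = 3.7106 × 22.6 = 83.86 days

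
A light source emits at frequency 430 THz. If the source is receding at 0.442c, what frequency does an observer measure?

β = v/c = 0.442
(1-β)/(1+β) = 0.558/1.442 = 0.3870
Doppler factor = √(0.3870) = 0.6221
f_obs = 430 × 0.6221 = 267.5 THz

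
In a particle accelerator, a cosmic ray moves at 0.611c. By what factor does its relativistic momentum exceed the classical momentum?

p_rel = γmv, p_class = mv
Ratio = γ = 1/√(1 - 0.611²)
= 1/√(0.626679) = 1.263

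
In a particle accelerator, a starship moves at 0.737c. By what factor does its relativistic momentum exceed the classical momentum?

p_rel = γmv, p_class = mv
Ratio = γ = 1/√(1 - 0.737²)
= 1/√(0.456831) = 1.480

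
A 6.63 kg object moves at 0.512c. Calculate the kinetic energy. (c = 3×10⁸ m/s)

γ = 1/√(1 - 0.512²) = 1.164164
γ - 1 = 0.164164
KE = (γ-1)mc² = 0.164164 × 6.63 × (3×10⁸)² = 9.796×10¹⁶ J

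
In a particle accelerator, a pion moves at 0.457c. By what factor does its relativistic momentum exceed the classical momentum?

p_rel = γmv, p_class = mv
Ratio = γ = 1/√(1 - 0.457²)
= 1/√(0.791151) = 1.124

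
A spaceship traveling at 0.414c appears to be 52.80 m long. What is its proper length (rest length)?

Contracted length L = 52.80 m
γ = 1/√(1 - 0.414²) = 1.09857
L₀ = γL = 1.09857 × 52.80 = 58.00 m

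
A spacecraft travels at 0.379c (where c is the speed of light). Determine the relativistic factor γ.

v/c = 0.379, so (v/c)² = 0.143641
1 - (v/c)² = 0.856359
γ = 1/√(0.856359) = 1.081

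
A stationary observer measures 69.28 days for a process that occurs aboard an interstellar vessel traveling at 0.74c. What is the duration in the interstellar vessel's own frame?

Dilated time Δt = 69.28 days
γ = 1/√(1 - 0.74²) = 1.4868
Δt₀ = Δt/γ = 69.28/1.4868 = 46.60 days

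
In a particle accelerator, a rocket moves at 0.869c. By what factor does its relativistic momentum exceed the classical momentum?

p_rel = γmv, p_class = mv
Ratio = γ = 1/√(1 - 0.869²)
= 1/√(0.244839) = 2.021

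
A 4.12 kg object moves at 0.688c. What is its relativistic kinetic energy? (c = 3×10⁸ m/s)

γ = 1/√(1 - 0.688²) = 1.37796
γ - 1 = 0.37796
KE = (γ-1)mc² = 0.37796 × 4.12 × (3×10⁸)² = 1.401×10¹⁷ J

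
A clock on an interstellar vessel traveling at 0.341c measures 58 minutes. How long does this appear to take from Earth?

Proper time Δt₀ = 58 minutes
γ = 1/√(1 - 0.341²) = 1.0638
Δt = γΔt₀ = 1.0638 × 58 = 61.70 minutes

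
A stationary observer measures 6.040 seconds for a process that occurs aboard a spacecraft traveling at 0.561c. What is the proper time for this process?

Dilated time Δt = 6.040 seconds
γ = 1/√(1 - 0.561²) = 1.208
Δt₀ = Δt/γ = 6.040/1.208 = 5.000 seconds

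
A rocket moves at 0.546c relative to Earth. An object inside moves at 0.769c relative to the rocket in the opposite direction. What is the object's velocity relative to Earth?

Object's velocity in rocket frame is u' = -0.769c
u = (u' + v)/(1 + u'v/c²) = (v - 0.769)/(1 - 0.769·v/c²)
Numerator: 0.546 - 0.769 = -0.223
Denominator: 1 - 0.419874 = 0.580126
u = -0.223/0.580126 = -0.3844c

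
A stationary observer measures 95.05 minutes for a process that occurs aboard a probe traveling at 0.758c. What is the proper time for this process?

Dilated time Δt = 95.05 minutes
γ = 1/√(1 - 0.758²) = 1.533
Δt₀ = Δt/γ = 95.05/1.533 = 62.00 minutes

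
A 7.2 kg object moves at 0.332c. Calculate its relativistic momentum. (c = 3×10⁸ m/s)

γ = 1/√(1 - 0.332²) = 1.0601
v = 0.332 × 3×10⁸ = 9.960×10⁷ m/s
p = γmv = 1.0601 × 7.2 × 9.960×10⁷ = 7.602×10⁸ kg·m/s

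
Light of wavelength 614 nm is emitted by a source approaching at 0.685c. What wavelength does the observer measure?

β = 0.685
Wavelength Doppler factor = √(0.315/1.685) = √(0.18694) = 0.4324
λ_obs = 614 × 0.4324 = 265.5 nm (blueshift)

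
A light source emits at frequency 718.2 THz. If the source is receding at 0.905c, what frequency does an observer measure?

β = v/c = 0.905
(1-β)/(1+β) = 0.095/1.905 = 0.04987
Doppler factor = √(0.04987) = 0.2233
f_obs = 718.2 × 0.2233 = 160.4 THz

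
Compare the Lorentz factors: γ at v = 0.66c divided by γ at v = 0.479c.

γ₁ = 1/√(1 - 0.66²) = 1.3311
γ₂ = 1/√(1 - 0.479²) = 1.1392
γ₁/γ₂ = 1.3311/1.1392 = 1.168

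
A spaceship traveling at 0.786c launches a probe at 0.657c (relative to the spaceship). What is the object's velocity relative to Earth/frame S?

u = (u' + v)/(1 + u'v/c²)
Numerator: 0.657 + 0.786 = 1.443
Denominator: 1 + 0.516402 = 1.516402
u = 1.443/1.516402 = 0.9516c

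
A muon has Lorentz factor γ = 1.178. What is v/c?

From γ = 1/√(1 - v²/c²):
1/γ² = 1/1.178² = 0.7206
v²/c² = 1 - 0.7206 = 0.2794
v/c = √(0.2794) = 0.5286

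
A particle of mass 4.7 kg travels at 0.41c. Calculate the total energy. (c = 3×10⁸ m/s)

γ = 1/√(1 - 0.41²) = 1.0964
mc² = 4.7 × (3×10⁸)² = 4.230×10¹⁷ J
E = γmc² = 1.0964 × 4.230×10¹⁷ = 4.638×10¹⁷ J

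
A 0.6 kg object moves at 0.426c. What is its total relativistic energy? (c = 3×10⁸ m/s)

γ = 1/√(1 - 0.426²) = 1.1053
mc² = 0.6 × (3×10⁸)² = 5.400×10¹⁶ J
E = γmc² = 1.1053 × 5.400×10¹⁶ = 5.969×10¹⁶ J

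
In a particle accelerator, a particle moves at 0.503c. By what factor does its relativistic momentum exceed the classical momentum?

p_rel = γmv, p_class = mv
Ratio = γ = 1/√(1 - 0.503²)
= 1/√(0.746991) = 1.157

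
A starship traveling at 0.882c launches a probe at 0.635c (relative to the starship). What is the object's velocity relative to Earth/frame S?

u = (u' + v)/(1 + u'v/c²)
Numerator: 0.635 + 0.882 = 1.517
Denominator: 1 + 0.56007 = 1.56007
u = 1.517/1.56007 = 0.9724c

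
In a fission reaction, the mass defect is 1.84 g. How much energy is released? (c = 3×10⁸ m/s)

Convert mass defect: Δm = 1.84 g = 0.00184 kg
E = Δm·c² = 0.00184 × (3×10⁸)²
= 0.00184 × 9×10¹⁶ = 1.656×10¹⁴ J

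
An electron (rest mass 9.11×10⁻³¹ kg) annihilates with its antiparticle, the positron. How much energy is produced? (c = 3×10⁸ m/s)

Both particles have the same rest mass, so total mass = 2m
E = 2m·c² = 2 × 9.11×10⁻³¹ × (3×10⁸)²
= 2 × 9.11×10⁻³¹ × 9×10¹⁶
= 1.640×10⁻¹³ J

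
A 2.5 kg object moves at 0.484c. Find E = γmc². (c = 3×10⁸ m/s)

γ = 1/√(1 - 0.484²) = 1.1428
mc² = 2.5 × (3×10⁸)² = 2.250×10¹⁷ J
E = γmc² = 1.1428 × 2.250×10¹⁷ = 2.571×10¹⁷ J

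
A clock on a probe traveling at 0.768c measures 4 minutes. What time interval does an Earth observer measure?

Proper time Δt₀ = 4 minutes
γ = 1/√(1 - 0.768²) = 1.5614
Δt = γΔt₀ = 1.5614 × 4 = 6.246 minutes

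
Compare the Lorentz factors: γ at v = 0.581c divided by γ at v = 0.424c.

γ₁ = 1/√(1 - 0.581²) = 1.229
γ₂ = 1/√(1 - 0.424²) = 1.104
γ₁/γ₂ = 1.229/1.104 = 1.113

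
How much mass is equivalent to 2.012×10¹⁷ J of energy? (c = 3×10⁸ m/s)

From E = mc², we get m = E/c²
c² = (3×10⁸)² = 9×10¹⁶ m²/s²
m = 2.012×10¹⁷ / 9×10¹⁶ = 2.236 kg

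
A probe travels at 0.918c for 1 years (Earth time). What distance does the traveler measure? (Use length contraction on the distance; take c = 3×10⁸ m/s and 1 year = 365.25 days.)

Earth distance: d = v × t = 0.918c × 1 yr = 8.6910×10¹⁵ m
γ = 2.5216
d' = d/γ = 8.6910×10¹⁵/2.5216 = 3.447×10¹⁵ m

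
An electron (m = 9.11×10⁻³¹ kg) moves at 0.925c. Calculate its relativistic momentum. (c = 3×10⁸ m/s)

γ = 1/√(1 - 0.925²) = 2.6318
v = 0.925 × 3×10⁸ = 2.775×10⁸ m/s
p = γmv = 2.6318 × 9.11×10⁻³¹ × 2.775×10⁸ = 6.653×10⁻²² kg·m/s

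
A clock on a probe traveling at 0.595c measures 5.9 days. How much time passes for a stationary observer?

Proper time Δt₀ = 5.9 days
γ = 1/√(1 - 0.595²) = 1.2442
Δt = γΔt₀ = 1.2442 × 5.9 = 7.341 days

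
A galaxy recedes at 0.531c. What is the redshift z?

β = 0.531
(1+β)/(1-β) = 1.531/0.469 = 3.2644
√(3.2644) = 1.8068
z = 1.8068 - 1 = 0.8068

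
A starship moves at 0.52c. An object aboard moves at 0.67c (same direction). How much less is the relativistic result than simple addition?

Classical: u' + v = 0.67 + 0.52 = 1.19c
Relativistic: u = (0.67 + 0.52)/(1 + 0.3484) = 1.19/1.3484 = 0.8825c
Difference: 1.19 - 0.8825 = 0.3075c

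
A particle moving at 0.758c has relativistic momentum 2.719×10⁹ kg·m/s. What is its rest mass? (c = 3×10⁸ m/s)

γ = 1/√(1 - 0.758²) = 1.5331
v = 0.758 × 3×10⁸ = 2.274×10⁸ m/s
m = p/(γv) = 2.719×10⁹/(1.5331 × 2.274×10⁸) = 7.799 kg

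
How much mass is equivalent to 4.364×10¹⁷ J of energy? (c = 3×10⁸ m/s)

From E = mc², we get m = E/c²
c² = (3×10⁸)² = 9×10¹⁶ m²/s²
m = 4.364×10¹⁷ / 9×10¹⁶ = 4.849 kg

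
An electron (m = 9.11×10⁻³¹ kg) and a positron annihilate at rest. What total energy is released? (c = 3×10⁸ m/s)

Both particles have the same rest mass, so total mass = 2m
E = 2m·c² = 2 × 9.11×10⁻³¹ × (3×10⁸)²
= 2 × 9.11×10⁻³¹ × 9×10¹⁶
= 1.640×10⁻¹³ J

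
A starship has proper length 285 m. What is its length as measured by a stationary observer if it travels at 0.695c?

Proper length L₀ = 285 m
γ = 1/√(1 - 0.695²) = 1.391
L = L₀/γ = 285/1.391 = 204.9 m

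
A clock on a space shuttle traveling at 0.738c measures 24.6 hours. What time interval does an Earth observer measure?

Proper time Δt₀ = 24.6 hours
γ = 1/√(1 - 0.738²) = 1.482
Δt = γΔt₀ = 1.482 × 24.6 = 36.46 hours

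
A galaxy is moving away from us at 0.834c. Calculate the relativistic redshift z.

β = 0.834
(1+β)/(1-β) = 1.834/0.166 = 11.05
√(11.05) = 3.324
z = 3.324 - 1 = 2.324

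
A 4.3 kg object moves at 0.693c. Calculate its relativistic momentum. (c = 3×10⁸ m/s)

γ = 1/√(1 - 0.693²) = 1.387
v = 0.693 × 3×10⁸ = 2.079×10⁸ m/s
p = γmv = 1.387 × 4.3 × 2.079×10⁸ = 1.240×10⁹ kg·m/s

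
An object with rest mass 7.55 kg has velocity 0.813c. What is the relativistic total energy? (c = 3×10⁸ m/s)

γ = 1/√(1 - 0.813²) = 1.717
mc² = 7.55 × (3×10⁸)² = 6.795×10¹⁷ J
E = γmc² = 1.717 × 6.795×10¹⁷ = 1.167×10¹⁸ J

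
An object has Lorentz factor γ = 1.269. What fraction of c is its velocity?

From γ = 1/√(1 - v²/c²):
1/γ² = 1/1.269² = 0.6210
v²/c² = 1 - 0.6210 = 0.3790
v/c = √(0.3790) = 0.6156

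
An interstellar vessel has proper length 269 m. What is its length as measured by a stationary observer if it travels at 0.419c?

Proper length L₀ = 269 m
γ = 1/√(1 - 0.419²) = 1.10134
L = L₀/γ = 269/1.10134 = 244.2 m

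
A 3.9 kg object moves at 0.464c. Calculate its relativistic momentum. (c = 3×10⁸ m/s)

γ = 1/√(1 - 0.464²) = 1.12888
v = 0.464 × 3×10⁸ = 1.392×10⁸ m/s
p = γmv = 1.12888 × 3.9 × 1.392×10⁸ = 6.128×10⁸ kg·m/s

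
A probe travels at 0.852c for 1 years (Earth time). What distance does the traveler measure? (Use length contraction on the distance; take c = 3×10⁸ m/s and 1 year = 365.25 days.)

Earth distance: d = v × t = 0.852c × 1 yr = 8.066×10¹⁵ m
γ = 1.910
d' = d/γ = 8.066×10¹⁵/1.910 = 4.223×10¹⁵ m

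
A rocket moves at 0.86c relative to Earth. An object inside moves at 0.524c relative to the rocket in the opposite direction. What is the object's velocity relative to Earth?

Object's velocity in rocket frame is u' = -0.524c
u = (u' + v)/(1 + u'v/c²) = (v - 0.524)/(1 - 0.524·v/c²)
Numerator: 0.86 - 0.524 = 0.336
Denominator: 1 - 0.45064 = 0.54936
u = 0.336/0.54936 = 0.6116c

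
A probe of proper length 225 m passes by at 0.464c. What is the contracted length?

Proper length L₀ = 225 m
γ = 1/√(1 - 0.464²) = 1.129
L = L₀/γ = 225/1.129 = 199.3 m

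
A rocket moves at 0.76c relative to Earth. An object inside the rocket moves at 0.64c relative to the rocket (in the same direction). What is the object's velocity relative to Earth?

u = (u' + v)/(1 + u'v/c²)
Numerator: 0.64 + 0.76 = 1.4
Denominator: 1 + 0.4864 = 1.4864
u = 1.4/1.4864 = 0.9419c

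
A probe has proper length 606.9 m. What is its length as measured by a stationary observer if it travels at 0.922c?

Proper length L₀ = 606.9 m
γ = 1/√(1 - 0.922²) = 2.583
L = L₀/γ = 606.9/2.583 = 235.0 m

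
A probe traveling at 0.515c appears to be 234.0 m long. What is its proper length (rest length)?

Contracted length L = 234.0 m
γ = 1/√(1 - 0.515²) = 1.1666
L₀ = γL = 1.1666 × 234.0 = 273.0 m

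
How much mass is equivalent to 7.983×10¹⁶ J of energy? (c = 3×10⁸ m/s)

From E = mc², we get m = E/c²
c² = (3×10⁸)² = 9×10¹⁶ m²/s²
m = 7.983×10¹⁶ / 9×10¹⁶ = 0.8870 kg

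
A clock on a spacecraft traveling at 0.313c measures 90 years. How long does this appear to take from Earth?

Proper time Δt₀ = 90 years
γ = 1/√(1 - 0.313²) = 1.0529
Δt = γΔt₀ = 1.0529 × 90 = 94.76 years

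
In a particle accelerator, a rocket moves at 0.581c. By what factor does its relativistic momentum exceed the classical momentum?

p_rel = γmv, p_class = mv
Ratio = γ = 1/√(1 - 0.581²)
= 1/√(0.662439) = 1.229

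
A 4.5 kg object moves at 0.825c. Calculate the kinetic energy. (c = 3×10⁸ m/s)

γ = 1/√(1 - 0.825²) = 1.7695
γ - 1 = 0.7695
KE = (γ-1)mc² = 0.7695 × 4.5 × (3×10⁸)² = 3.116×10¹⁷ J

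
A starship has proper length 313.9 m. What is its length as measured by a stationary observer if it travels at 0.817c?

Proper length L₀ = 313.9 m
γ = 1/√(1 - 0.817²) = 1.734
L = L₀/γ = 313.9/1.734 = 181.0 m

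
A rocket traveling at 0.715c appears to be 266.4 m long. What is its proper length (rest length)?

Contracted length L = 266.4 m
γ = 1/√(1 - 0.715²) = 1.430
L₀ = γL = 1.430 × 266.4 = 381.0 m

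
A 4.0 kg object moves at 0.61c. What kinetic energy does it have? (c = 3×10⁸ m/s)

γ = 1/√(1 - 0.61²) = 1.262
γ - 1 = 0.2620
KE = (γ-1)mc² = 0.2620 × 4.0 × (3×10⁸)² = 9.432×10¹⁶ J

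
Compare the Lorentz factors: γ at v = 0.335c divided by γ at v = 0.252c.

γ₁ = 1/√(1 - 0.335²) = 1.061
γ₂ = 1/√(1 - 0.252²) = 1.033
γ₁/γ₂ = 1.061/1.033 = 1.027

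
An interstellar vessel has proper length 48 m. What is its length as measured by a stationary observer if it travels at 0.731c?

Proper length L₀ = 48 m
γ = 1/√(1 - 0.731²) = 1.4655
L = L₀/γ = 48/1.4655 = 32.75 m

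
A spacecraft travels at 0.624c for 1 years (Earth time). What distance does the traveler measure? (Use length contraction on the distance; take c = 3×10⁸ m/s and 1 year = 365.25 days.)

Earth distance: d = v × t = 0.624c × 1 yr = 5.908×10¹⁵ m
γ = 1.280
d' = d/γ = 5.908×10¹⁵/1.280 = 4.616×10¹⁵ m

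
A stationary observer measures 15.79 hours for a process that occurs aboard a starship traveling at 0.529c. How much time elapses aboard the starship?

Dilated time Δt = 15.79 hours
γ = 1/√(1 - 0.529²) = 1.178
Δt₀ = Δt/γ = 15.79/1.178 = 13.40 hours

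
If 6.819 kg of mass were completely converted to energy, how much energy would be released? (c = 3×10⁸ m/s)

Using E = mc²:
c² = (3×10⁸)² = 9×10¹⁶ m²/s²
E = 6.819 × 9×10¹⁶ = 6.137×10¹⁷ J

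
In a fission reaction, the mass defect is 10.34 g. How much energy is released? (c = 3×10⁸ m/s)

Convert mass defect: Δm = 10.34 g = 0.01034 kg
E = Δm·c² = 0.01034 × (3×10⁸)²
= 0.01034 × 9×10¹⁶ = 9.306×10¹⁴ J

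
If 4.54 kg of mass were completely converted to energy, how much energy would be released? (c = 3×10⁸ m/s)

Using E = mc²:
c² = (3×10⁸)² = 9×10¹⁶ m²/s²
E = 4.54 × 9×10¹⁶ = 4.086×10¹⁷ J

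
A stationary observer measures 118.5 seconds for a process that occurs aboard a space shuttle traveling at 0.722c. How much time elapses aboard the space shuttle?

Dilated time Δt = 118.5 seconds
γ = 1/√(1 - 0.722²) = 1.4453
Δt₀ = Δt/γ = 118.5/1.4453 = 81.99 seconds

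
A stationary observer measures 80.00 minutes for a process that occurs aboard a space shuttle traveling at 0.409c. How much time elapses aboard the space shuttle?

Dilated time Δt = 80.00 minutes
γ = 1/√(1 - 0.409²) = 1.09585
Δt₀ = Δt/γ = 80.00/1.09585 = 73.00 minutes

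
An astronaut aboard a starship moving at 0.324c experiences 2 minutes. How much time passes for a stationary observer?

Proper time Δt₀ = 2 minutes
γ = 1/√(1 - 0.324²) = 1.057
Δt = γΔt₀ = 1.057 × 2 = 2.114 minutes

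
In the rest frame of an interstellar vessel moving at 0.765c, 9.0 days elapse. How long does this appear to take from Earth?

Proper time Δt₀ = 9.0 days
γ = 1/√(1 - 0.765²) = 1.5527
Δt = γΔt₀ = 1.5527 × 9.0 = 13.97 days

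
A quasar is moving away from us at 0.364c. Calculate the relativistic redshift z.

β = 0.364
(1+β)/(1-β) = 1.364/0.636 = 2.1447
√(2.1447) = 1.4645
z = 1.4645 - 1 = 0.4645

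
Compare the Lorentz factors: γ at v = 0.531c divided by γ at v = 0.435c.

γ₁ = 1/√(1 - 0.531²) = 1.1801
γ₂ = 1/√(1 - 0.435²) = 1.1106
γ₁/γ₂ = 1.1801/1.1106 = 1.063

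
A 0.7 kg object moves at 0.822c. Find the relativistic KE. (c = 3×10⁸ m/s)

γ = 1/√(1 - 0.822²) = 1.756
γ - 1 = 0.7560
KE = (γ-1)mc² = 0.7560 × 0.7 × (3×10⁸)² = 4.763×10¹⁶ J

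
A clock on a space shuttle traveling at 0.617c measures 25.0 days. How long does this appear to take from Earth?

Proper time Δt₀ = 25.0 days
γ = 1/√(1 - 0.617²) = 1.2707
Δt = γΔt₀ = 1.2707 × 25.0 = 31.77 days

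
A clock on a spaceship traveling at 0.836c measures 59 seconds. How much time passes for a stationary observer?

Proper time Δt₀ = 59 seconds
γ = 1/√(1 - 0.836²) = 1.822
Δt = γΔt₀ = 1.822 × 59 = 107.5 seconds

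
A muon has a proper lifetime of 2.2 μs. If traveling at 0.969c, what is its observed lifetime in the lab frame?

Proper lifetime τ₀ = 2.2 μs
γ = 1/√(1 - 0.969²) = 4.0476
τ = γτ₀ = 4.0476 × 2.2 μs = 8.905 μs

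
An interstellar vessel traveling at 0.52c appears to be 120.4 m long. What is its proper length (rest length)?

Contracted length L = 120.4 m
γ = 1/√(1 - 0.52²) = 1.171
L₀ = γL = 1.171 × 120.4 = 141.0 m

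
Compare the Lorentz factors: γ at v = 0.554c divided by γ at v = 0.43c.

γ₁ = 1/√(1 - 0.554²) = 1.201
γ₂ = 1/√(1 - 0.43²) = 1.108
γ₁/γ₂ = 1.201/1.108 = 1.084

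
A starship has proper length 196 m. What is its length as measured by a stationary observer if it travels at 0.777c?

Proper length L₀ = 196 m
γ = 1/√(1 - 0.777²) = 1.5886
L = L₀/γ = 196/1.5886 = 123.4 m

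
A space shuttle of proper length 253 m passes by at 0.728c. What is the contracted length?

Proper length L₀ = 253 m
γ = 1/√(1 - 0.728²) = 1.4586
L = L₀/γ = 253/1.4586 = 173.5 m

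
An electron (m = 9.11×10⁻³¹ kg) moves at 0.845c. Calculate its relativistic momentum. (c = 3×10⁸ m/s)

γ = 1/√(1 - 0.845²) = 1.869976
v = 0.845 × 3×10⁸ = 2.535×10⁸ m/s
p = γmv = 1.869976 × 9.11×10⁻³¹ × 2.535×10⁸ = 4.318×10⁻²² kg·m/s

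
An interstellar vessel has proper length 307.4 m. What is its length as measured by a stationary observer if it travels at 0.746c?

Proper length L₀ = 307.4 m
γ = 1/√(1 - 0.746²) = 1.502
L = L₀/γ = 307.4/1.502 = 204.7 m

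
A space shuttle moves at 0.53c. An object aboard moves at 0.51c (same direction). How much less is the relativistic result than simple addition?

Classical: u' + v = 0.51 + 0.53 = 1.04c
Relativistic: u = (0.51 + 0.53)/(1 + 0.2703) = 1.04/1.2703 = 0.8187c
Difference: 1.04 - 0.8187 = 0.2213c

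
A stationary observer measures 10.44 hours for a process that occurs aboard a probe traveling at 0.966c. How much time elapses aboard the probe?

Dilated time Δt = 10.44 hours
γ = 1/√(1 - 0.966²) = 3.868
Δt₀ = Δt/γ = 10.44/3.868 = 2.699 hours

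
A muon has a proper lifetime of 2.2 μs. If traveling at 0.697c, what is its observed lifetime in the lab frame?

Proper lifetime τ₀ = 2.2 μs
γ = 1/√(1 - 0.697²) = 1.3946
τ = γτ₀ = 1.3946 × 2.2 μs = 3.068 μs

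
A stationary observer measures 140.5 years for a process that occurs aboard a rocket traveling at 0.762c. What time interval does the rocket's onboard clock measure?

Dilated time Δt = 140.5 years
γ = 1/√(1 - 0.762²) = 1.54422
Δt₀ = Δt/γ = 140.5/1.54422 = 90.98 years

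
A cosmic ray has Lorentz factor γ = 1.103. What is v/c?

From γ = 1/√(1 - v²/c²):
1/γ² = 1/1.103² = 0.821957
v²/c² = 1 - 0.821957 = 0.178043
v/c = √(0.178043) = 0.4220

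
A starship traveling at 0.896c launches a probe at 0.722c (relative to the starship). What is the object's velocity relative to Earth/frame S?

u = (u' + v)/(1 + u'v/c²)
Numerator: 0.722 + 0.896 = 1.618
Denominator: 1 + 0.646912 = 1.646912
u = 1.618/1.646912 = 0.9824c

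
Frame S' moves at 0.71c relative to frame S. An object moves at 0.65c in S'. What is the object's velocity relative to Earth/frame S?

u = (u' + v)/(1 + u'v/c²)
Numerator: 0.65 + 0.71 = 1.36
Denominator: 1 + 0.4615 = 1.4615
u = 1.36/1.4615 = 0.9306c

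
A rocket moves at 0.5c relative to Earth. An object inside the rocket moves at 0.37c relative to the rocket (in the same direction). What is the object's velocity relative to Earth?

u = (u' + v)/(1 + u'v/c²)
Numerator: 0.37 + 0.5 = 0.87
Denominator: 1 + 0.185 = 1.185
u = 0.87/1.185 = 0.7342c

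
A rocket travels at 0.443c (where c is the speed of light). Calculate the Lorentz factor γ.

v/c = 0.443, so (v/c)² = 0.196249
1 - (v/c)² = 0.803751
γ = 1/√(0.803751) = 1.115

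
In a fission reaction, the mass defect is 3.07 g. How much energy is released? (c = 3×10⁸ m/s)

Convert mass defect: Δm = 3.07 g = 0.00307 kg
E = Δm·c² = 0.00307 × (3×10⁸)²
= 0.00307 × 9×10¹⁶ = 2.763×10¹⁴ J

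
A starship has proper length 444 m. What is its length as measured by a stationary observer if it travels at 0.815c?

Proper length L₀ = 444 m
γ = 1/√(1 - 0.815²) = 1.7257
L = L₀/γ = 444/1.7257 = 257.3 m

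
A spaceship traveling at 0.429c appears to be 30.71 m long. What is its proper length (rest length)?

Contracted length L = 30.71 m
γ = 1/√(1 - 0.429²) = 1.107
L₀ = γL = 1.107 × 30.71 = 34.00 m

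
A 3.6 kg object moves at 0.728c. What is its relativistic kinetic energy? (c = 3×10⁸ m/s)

γ = 1/√(1 - 0.728²) = 1.4586
γ - 1 = 0.4586
KE = (γ-1)mc² = 0.4586 × 3.6 × (3×10⁸)² = 1.486×10¹⁷ J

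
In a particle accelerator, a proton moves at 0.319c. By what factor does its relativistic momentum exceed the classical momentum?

p_rel = γmv, p_class = mv
Ratio = γ = 1/√(1 - 0.319²)
= 1/√(0.898239) = 1.055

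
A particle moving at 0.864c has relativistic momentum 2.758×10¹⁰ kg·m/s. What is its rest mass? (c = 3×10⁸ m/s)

γ = 1/√(1 - 0.864²) = 1.9861
v = 0.864 × 3×10⁸ = 2.592×10⁸ m/s
m = p/(γv) = 2.758×10¹⁰/(1.9861 × 2.592×10⁸) = 53.57 kg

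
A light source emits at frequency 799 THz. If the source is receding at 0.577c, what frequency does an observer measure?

β = v/c = 0.577
(1-β)/(1+β) = 0.423/1.577 = 0.2682
Doppler factor = √(0.2682) = 0.5179
f_obs = 799 × 0.5179 = 413.8 THz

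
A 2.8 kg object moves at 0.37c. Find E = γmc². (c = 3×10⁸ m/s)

γ = 1/√(1 - 0.37²) = 1.0764
mc² = 2.8 × (3×10⁸)² = 2.520×10¹⁷ J
E = γmc² = 1.0764 × 2.520×10¹⁷ = 2.713×10¹⁷ J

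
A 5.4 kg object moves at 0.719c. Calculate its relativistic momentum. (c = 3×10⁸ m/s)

γ = 1/√(1 - 0.719²) = 1.439
v = 0.719 × 3×10⁸ = 2.157×10⁸ m/s
p = γmv = 1.439 × 5.4 × 2.157×10⁸ = 1.676×10⁹ kg·m/s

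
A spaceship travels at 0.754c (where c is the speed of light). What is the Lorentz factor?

v/c = 0.754, so (v/c)² = 0.568516
1 - (v/c)² = 0.431484
γ = 1/√(0.431484) = 1.522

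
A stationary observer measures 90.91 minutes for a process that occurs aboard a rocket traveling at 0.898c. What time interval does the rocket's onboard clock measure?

Dilated time Δt = 90.91 minutes
γ = 1/√(1 - 0.898²) = 2.273
Δt₀ = Δt/γ = 90.91/2.273 = 40.00 minutes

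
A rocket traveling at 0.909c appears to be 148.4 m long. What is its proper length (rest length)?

Contracted length L = 148.4 m
γ = 1/√(1 - 0.909²) = 2.399
L₀ = γL = 2.399 × 148.4 = 356.0 m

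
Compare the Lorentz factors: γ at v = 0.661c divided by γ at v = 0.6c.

γ₁ = 1/√(1 - 0.661²) = 1.333
γ₂ = 1/√(1 - 0.6²) = 1.250
γ₁/γ₂ = 1.333/1.250 = 1.066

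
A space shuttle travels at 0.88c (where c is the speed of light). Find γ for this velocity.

v/c = 0.88, so (v/c)² = 0.7744
1 - (v/c)² = 0.2256
γ = 1/√(0.2256) = 2.105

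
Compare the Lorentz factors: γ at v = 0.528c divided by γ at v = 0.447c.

γ₁ = 1/√(1 - 0.528²) = 1.1775
γ₂ = 1/√(1 - 0.447²) = 1.1179
γ₁/γ₂ = 1.1775/1.1179 = 1.053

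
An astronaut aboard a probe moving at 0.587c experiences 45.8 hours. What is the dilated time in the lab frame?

Proper time Δt₀ = 45.8 hours
γ = 1/√(1 - 0.587²) = 1.2352
Δt = γΔt₀ = 1.2352 × 45.8 = 56.57 hours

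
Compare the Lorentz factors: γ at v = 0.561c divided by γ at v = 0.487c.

γ₁ = 1/√(1 - 0.561²) = 1.208
γ₂ = 1/√(1 - 0.487²) = 1.145
γ₁/γ₂ = 1.208/1.145 = 1.055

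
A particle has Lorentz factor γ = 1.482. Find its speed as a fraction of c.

From γ = 1/√(1 - v²/c²):
1/γ² = 1/1.482² = 0.4553
v²/c² = 1 - 0.4553 = 0.5447
v/c = √(0.5447) = 0.7380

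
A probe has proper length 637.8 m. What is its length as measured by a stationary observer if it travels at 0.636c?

Proper length L₀ = 637.8 m
γ = 1/√(1 - 0.636²) = 1.2959
L = L₀/γ = 637.8/1.2959 = 492.2 m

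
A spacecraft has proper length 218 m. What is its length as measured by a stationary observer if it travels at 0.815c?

Proper length L₀ = 218 m
γ = 1/√(1 - 0.815²) = 1.726
L = L₀/γ = 218/1.726 = 126.3 m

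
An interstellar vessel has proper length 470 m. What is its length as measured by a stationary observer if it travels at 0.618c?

Proper length L₀ = 470 m
γ = 1/√(1 - 0.618²) = 1.272
L = L₀/γ = 470/1.272 = 369.5 m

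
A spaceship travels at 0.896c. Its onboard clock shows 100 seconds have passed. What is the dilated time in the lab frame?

Proper time Δt₀ = 100 seconds
γ = 1/√(1 - 0.896²) = 2.252
Δt = γΔt₀ = 2.252 × 100 = 225.2 seconds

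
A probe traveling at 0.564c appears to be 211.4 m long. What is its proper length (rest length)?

Contracted length L = 211.4 m
γ = 1/√(1 - 0.564²) = 1.211
L₀ = γL = 1.211 × 211.4 = 256.0 m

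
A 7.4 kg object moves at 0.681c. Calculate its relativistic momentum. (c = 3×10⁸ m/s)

γ = 1/√(1 - 0.681²) = 1.366
v = 0.681 × 3×10⁸ = 2.043×10⁸ m/s
p = γmv = 1.366 × 7.4 × 2.043×10⁸ = 2.065×10⁹ kg·m/s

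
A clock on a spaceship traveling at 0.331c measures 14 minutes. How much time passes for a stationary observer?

Proper time Δt₀ = 14 minutes
γ = 1/√(1 - 0.331²) = 1.060
Δt = γΔt₀ = 1.060 × 14 = 14.84 minutes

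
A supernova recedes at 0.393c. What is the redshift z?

β = 0.393
(1+β)/(1-β) = 1.393/0.607 = 2.295
√(2.295) = 1.5149
z = 1.5149 - 1 = 0.5149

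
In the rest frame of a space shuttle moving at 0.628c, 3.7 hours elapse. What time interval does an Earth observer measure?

Proper time Δt₀ = 3.7 hours
γ = 1/√(1 - 0.628²) = 1.28499
Δt = γΔt₀ = 1.28499 × 3.7 = 4.754 hours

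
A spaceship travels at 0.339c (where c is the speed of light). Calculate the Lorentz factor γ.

v/c = 0.339, so (v/c)² = 0.114921
1 - (v/c)² = 0.885079
γ = 1/√(0.885079) = 1.063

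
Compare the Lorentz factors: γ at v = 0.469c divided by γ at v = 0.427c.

γ₁ = 1/√(1 - 0.469²) = 1.132
γ₂ = 1/√(1 - 0.427²) = 1.106
γ₁/γ₂ = 1.132/1.106 = 1.024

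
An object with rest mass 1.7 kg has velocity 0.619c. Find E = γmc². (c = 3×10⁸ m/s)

γ = 1/√(1 - 0.619²) = 1.273
mc² = 1.7 × (3×10⁸)² = 1.530×10¹⁷ J
E = γmc² = 1.273 × 1.530×10¹⁷ = 1.948×10¹⁷ J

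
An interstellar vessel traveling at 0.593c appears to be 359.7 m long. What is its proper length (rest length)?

Contracted length L = 359.7 m
γ = 1/√(1 - 0.593²) = 1.242
L₀ = γL = 1.242 × 359.7 = 446.7 m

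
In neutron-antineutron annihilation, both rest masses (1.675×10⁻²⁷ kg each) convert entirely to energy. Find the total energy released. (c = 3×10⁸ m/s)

Both particles have the same rest mass, so total mass = 2m
E = 2m·c² = 2 × 1.675×10⁻²⁷ × (3×10⁸)²
= 2 × 1.675×10⁻²⁷ × 9×10¹⁶
= 3.015×10⁻¹⁰ J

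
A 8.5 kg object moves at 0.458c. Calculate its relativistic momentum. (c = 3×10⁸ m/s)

γ = 1/√(1 - 0.458²) = 1.125
v = 0.458 × 3×10⁸ = 1.374×10⁸ m/s
p = γmv = 1.125 × 8.5 × 1.374×10⁸ = 1.314×10⁹ kg·m/s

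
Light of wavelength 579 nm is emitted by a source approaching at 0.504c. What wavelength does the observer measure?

β = 0.504
Wavelength Doppler factor = √(0.496/1.504) = √(0.3298) = 0.5743
λ_obs = 579 × 0.5743 = 332.5 nm (blueshift)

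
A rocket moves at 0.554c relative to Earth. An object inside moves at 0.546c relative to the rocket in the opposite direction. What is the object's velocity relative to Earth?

Object's velocity in rocket frame is u' = -0.546c
u = (u' + v)/(1 + u'v/c²) = (v - 0.546)/(1 - 0.546·v/c²)
Numerator: 0.554 - 0.546 = 0.008
Denominator: 1 - 0.302484 = 0.697516
u = 0.008/0.697516 = 0.01147c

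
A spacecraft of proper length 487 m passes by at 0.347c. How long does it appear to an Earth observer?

Proper length L₀ = 487 m
γ = 1/√(1 - 0.347²) = 1.0663
L = L₀/γ = 487/1.0663 = 456.7 m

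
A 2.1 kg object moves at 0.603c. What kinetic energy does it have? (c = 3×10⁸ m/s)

γ = 1/√(1 - 0.603²) = 1.25354
γ - 1 = 0.25354
KE = (γ-1)mc² = 0.25354 × 2.1 × (3×10⁸)² = 4.792×10¹⁶ J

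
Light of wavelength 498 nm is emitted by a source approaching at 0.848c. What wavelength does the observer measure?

β = 0.848
Wavelength Doppler factor = √(0.152/1.848) = √(0.08225) = 0.2868
λ_obs = 498 × 0.2868 = 142.8 nm (blueshift)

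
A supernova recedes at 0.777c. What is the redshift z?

β = 0.777
(1+β)/(1-β) = 1.777/0.223 = 7.969
√(7.969) = 2.823
z = 2.823 - 1 = 1.823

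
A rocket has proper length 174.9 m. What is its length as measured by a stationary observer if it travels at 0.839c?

Proper length L₀ = 174.9 m
γ = 1/√(1 - 0.839²) = 1.8378
L = L₀/γ = 174.9/1.8378 = 95.17 m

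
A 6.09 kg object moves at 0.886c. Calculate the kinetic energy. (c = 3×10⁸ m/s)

γ = 1/√(1 - 0.886²) = 2.15664
γ - 1 = 1.15664
KE = (γ-1)mc² = 1.15664 × 6.09 × (3×10⁸)² = 6.340×10¹⁷ J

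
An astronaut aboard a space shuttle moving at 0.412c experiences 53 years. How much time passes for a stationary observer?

Proper time Δt₀ = 53 years
γ = 1/√(1 - 0.412²) = 1.0975
Δt = γΔt₀ = 1.0975 × 53 = 58.17 years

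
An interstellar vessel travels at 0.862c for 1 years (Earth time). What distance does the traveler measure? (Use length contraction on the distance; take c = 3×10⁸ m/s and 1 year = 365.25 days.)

Earth distance: d = v × t = 0.862c × 1 yr = 8.1608×10¹⁵ m
γ = 1.9727
d' = d/γ = 8.1608×10¹⁵/1.9727 = 4.137×10¹⁵ m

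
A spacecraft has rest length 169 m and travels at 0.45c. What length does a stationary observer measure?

Proper length L₀ = 169 m
γ = 1/√(1 - 0.45²) = 1.120
L = L₀/γ = 169/1.120 = 150.9 m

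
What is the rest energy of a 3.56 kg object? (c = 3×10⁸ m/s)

c² = (3×10⁸)² = 9.000×10¹⁶ m²/s²
E₀ = mc² = 3.56 × 9.000×10¹⁶ = 3.204×10¹⁷ J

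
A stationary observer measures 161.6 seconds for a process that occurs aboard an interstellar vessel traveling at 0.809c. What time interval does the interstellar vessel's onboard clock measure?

Dilated time Δt = 161.6 seconds
γ = 1/√(1 - 0.809²) = 1.7012
Δt₀ = Δt/γ = 161.6/1.7012 = 94.99 seconds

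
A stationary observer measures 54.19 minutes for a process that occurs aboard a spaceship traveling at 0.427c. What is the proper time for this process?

Dilated time Δt = 54.19 minutes
γ = 1/√(1 - 0.427²) = 1.106
Δt₀ = Δt/γ = 54.19/1.106 = 49.00 minutes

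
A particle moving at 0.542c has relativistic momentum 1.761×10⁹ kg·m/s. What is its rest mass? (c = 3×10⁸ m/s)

γ = 1/√(1 - 0.542²) = 1.1899
v = 0.542 × 3×10⁸ = 1.626×10⁸ m/s
m = p/(γv) = 1.761×10⁹/(1.1899 × 1.626×10⁸) = 9.102 kg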